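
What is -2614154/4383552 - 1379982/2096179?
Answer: -5764478786815/4594354823904 ≈ -1.2547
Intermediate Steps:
-2614154/4383552 - 1379982/2096179 = -2614154*1/4383552 - 1379982*1/2096179 = -1307077/2191776 - 1379982/2096179 = -5764478786815/4594354823904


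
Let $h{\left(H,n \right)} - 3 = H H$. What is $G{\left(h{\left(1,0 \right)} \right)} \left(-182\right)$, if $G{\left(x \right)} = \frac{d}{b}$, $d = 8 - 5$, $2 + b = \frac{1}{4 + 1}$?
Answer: $\frac{910}{3} \approx 303.33$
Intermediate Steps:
$b = - \frac{9}{5}$ ($b = -2 + \frac{1}{4 + 1} = -2 + \frac{1}{5} = - \frac{9}{5} \approx -1.8$)
$d = 3$ ($d = 8 - 5 = 3$)
$h{\left(H,n \right)} = 3 + H^{2}$ ($h{\left(H,n \right)} = 3 + H H = 3 + H^{2}$)
$G{\left(x \right)} = - \frac{5}{3}$ ($G{\left(x \right)} = \frac{3}{- \frac{9}{5}} = 3 \left(- \frac{5}{9}\right) = - \frac{5}{3}$)
$G{\left(h{\left(1,0 \right)} \right)} \left(-182\right) = \left(- \frac{5}{3}\right) \left(-182\right) = \frac{910}{3}$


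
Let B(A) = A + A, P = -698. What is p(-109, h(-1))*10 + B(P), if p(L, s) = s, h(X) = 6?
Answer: -1336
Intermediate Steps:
B(A) = 2*A
p(-109, h(-1))*10 + B(P) = 6*10 + 2*(-698) = 60 - 1396 = -1336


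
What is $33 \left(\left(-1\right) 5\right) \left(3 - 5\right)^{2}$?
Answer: $-660$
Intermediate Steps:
$33 \left(\left(-1\right) 5\right) \left(3 - 5\right)^{2} = 33 \left(-5\right) \left(-2\right)^{2} = \left(-165\right) 4 = -660$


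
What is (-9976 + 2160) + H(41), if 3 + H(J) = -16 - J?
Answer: -7876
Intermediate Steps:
H(J) = -19 - J (H(J) = -3 + (-16 - J) = -19 - J)
(-9976 + 2160) + H(41) = (-9976 + 2160) + (-19 - 1*41) = -7816 + (-19 - 41) = -7816 - 60 = -7876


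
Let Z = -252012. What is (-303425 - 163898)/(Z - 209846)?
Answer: 467323/461858 ≈ 1.0118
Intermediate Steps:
(-303425 - 163898)/(Z - 209846) = (-303425 - 163898)/(-252012 - 209846) = -467323/(-461858) = -467323*(-1/461858) = 467323/461858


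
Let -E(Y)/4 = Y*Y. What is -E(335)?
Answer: 448900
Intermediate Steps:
E(Y) = -4*Y**2 (E(Y) = -4*Y*Y = -4*Y**2)
-E(335) = -(-4)*335**2 = -(-4)*112225 = -1*(-448900) = 448900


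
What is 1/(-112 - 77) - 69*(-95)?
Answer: 1238894/189 ≈ 6555.0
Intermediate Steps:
1/(-112 - 77) - 69*(-95) = 1/(-189) + 6555 = -1/189 + 6555 = 1238894/189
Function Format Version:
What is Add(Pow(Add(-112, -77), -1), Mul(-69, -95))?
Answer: Rational(1238894, 189) ≈ 6555.0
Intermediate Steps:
Add(Pow(Add(-112, -77), -1), Mul(-69, -95)) = Add(Pow(-189, -1), 6555) = Add(Rational(-1, 189), 6555) = Rational(1238894, 189)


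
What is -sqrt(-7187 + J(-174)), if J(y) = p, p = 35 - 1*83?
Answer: -I*sqrt(7235) ≈ -85.059*I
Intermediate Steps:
p = -48 (p = 35 - 83 = -48)
J(y) = -48
-sqrt(-7187 + J(-174)) = -sqrt(-7187 - 48) = -sqrt(-7235) = -I*sqrt(7235)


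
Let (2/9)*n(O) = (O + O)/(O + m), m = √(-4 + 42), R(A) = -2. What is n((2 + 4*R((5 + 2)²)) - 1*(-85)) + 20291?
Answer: 125921242/6203 - 711*√38/6203 ≈ 20299.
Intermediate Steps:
m = √38 ≈ 6.1644
n(O) = 9*O/(O + √38) (n(O) = 9*((O + O)/(O + √38))/2 = 9*((2*O)/(O + √38))/2 = 9*(2*O/(O + √38))/2 = 9*O/(O + √38))
n((2 + 4*R((5 + 2)²)) - 1*(-85)) + 20291 = 9*((2 + 4*(-2)) - 1*(-85))/(((2 + 4*(-2)) - 1*(-85)) + √38) + 20291 = 9*((2 - 8) + 85)/(((2 - 8) + 85) + √38) + 20291 = 9*(-6 + 85)/((-6 + 85) + √38) + 20291 = 9*79/(79 + √38) + 20291 = 711/(79 + √38) + 20291 = 20291 + 711/(79 + √38)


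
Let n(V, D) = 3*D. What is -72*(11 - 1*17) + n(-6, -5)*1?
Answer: 417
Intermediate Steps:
-72*(11 - 1*17) + n(-6, -5)*1 = -72*(11 - 1*17) + (3*(-5))*1 = -72*(11 - 17) - 15*1 = -72*(-6) - 15 = 432 - 15 = 417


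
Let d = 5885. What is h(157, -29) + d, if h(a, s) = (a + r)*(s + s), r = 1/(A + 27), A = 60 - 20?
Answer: -215865/67 ≈ -3221.9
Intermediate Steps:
A = 40
r = 1/67 (r = 1/(40 + 27) = 1/67 ≈ 0.014925)
h(a, s) = 2*s*(1/67 + a) (h(a, s) = (a + 1/67)*(s + s) = (1/67 + a)*(2*s) = 2*s*(1/67 + a))
h(157, -29) + d = (2/67)*(-29)*(1 + 67*157) + 5885 = (2/67)*(-29)*(1 + 10519) + 5885 = (2/67)*(-29)*10520 + 5885 = -610160/67 + 5885 = -215865/67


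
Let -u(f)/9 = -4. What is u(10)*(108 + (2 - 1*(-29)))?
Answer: 5004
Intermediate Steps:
u(f) = 36 (u(f) = -9*(-4) = 36)
u(10)*(108 + (2 - 1*(-29))) = 36*(108 + (2 - 1*(-29))) = 36*(108 + (2 + 29)) = 36*(108 + 31) = 36*139 = 5004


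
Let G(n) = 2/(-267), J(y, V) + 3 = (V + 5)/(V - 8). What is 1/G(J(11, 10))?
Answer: -267/2 ≈ -133.50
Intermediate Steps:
J(y, V) = -3 + (5 + V)/(-8 + V) (J(y, V) = -3 + (V + 5)/(V - 8) = -3 + (5 + V)/(-8 + V))
G(n) = -2/267 (G(n) = 2*(-1/267) = -2/267)
1/G(J(11, 10)) = 1/(-2/267) = -267/2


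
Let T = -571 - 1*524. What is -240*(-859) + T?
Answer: 205065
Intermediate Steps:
T = -1095 (T = -571 - 524 = -1095)
-240*(-859) + T = -240*(-859) - 1095 = 206160 - 1095 = 205065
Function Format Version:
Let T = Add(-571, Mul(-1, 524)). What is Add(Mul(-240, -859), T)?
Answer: 205065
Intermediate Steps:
T = -1095 (T = Add(-571, -524) = -1095)
Add(Mul(-240, -859), T) = Add(Mul(-240, -859), -1095) = Add(206160, -1095) = 205065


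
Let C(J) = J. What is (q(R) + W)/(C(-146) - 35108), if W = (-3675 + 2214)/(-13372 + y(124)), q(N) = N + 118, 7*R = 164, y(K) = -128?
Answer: -4458409/1110501000 ≈ -0.0040148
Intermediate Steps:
R = 164/7 (R = (⅐)*164 = 164/7 ≈ 23.429)
q(N) = 118 + N
W = 487/4500 (W = (-3675 + 2214)/(-13372 - 128) = -1461/(-13500) = -1461*(-1/13500) = 487/4500 ≈ 0.10822)
(q(R) + W)/(C(-146) - 35108) = ((118 + 164/7) + 487/4500)/(-146 - 35108) = (990/7 + 487/4500)/(-35254) = (4458409/31500)*(-1/35254) = -4458409/1110501000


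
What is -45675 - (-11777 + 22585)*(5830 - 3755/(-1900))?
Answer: -5992379127/95 ≈ -6.3078e+7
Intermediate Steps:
-45675 - (-11777 + 22585)*(5830 - 3755/(-1900)) = -45675 - 10808*(5830 - 3755*(-1/1900)) = -45675 - 10808*(5830 + 751/380) = -45675 - 10808*2216151/380 = -45675 - 1*5988040002/95 = -45675 - 5988040002/95 = -5992379127/95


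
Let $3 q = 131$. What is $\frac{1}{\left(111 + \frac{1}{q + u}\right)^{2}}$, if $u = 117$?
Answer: $\frac{232324}{2862785025} \approx 8.1153 \cdot 10^{-5}$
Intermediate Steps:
$q = \frac{131}{3}$ ($q = \frac{1}{3} \cdot 131 = \frac{131}{3} \approx 43.667$)
$\frac{1}{\left(111 + \frac{1}{q + u}\right)^{2}} = \frac{1}{\left(111 + \frac{1}{\frac{131}{3} + 117}\right)^{2}} = \frac{1}{\left(111 + \frac{1}{\frac{482}{3}}\right)^{2}} = \frac{1}{\left(111 + \frac{3}{482}\right)^{2}} = \frac{1}{\left(\frac{53505}{482}\right)^{2}} = \frac{1}{\frac{2862785025}{232324}} = \frac{232324}{2862785025}$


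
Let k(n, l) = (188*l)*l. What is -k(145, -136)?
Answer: -3477248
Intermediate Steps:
k(n, l) = 188*l²
-k(145, -136) = -188*(-136)² = -188*18496 = -1*3477248 = -3477248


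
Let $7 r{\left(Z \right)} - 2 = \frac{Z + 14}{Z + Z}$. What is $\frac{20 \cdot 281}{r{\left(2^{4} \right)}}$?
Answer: $\frac{629440}{47} \approx 13392.0$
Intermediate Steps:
$r{\left(Z \right)} = \frac{2}{7} + \frac{14 + Z}{14 Z}$ ($r{\left(Z \right)} = \frac{2}{7} + \frac{\left(Z + 14\right) \frac{1}{Z + Z}}{7} = \frac{2}{7} + \frac{\left(14 + Z\right) \frac{1}{2 Z}}{7} = \frac{2}{7} + \frac{\frac{1}{2} \frac{1}{Z} \left(14 + Z\right)}{7} = \frac{2}{7} + \frac{14 + Z}{14 Z}$)
$\frac{20 \cdot 281}{r{\left(2^{4} \right)}} = \frac{20 \cdot 281}{\frac{5}{14} + \frac{1}{2^{4}}} = \frac{5620}{\frac{5}{14} + \frac{1}{16}} = \frac{5620}{\frac{47}{112}} = 5620 \cdot \frac{112}{47} = \frac{629440}{47}$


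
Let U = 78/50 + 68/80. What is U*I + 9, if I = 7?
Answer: 2587/100 ≈ 25.870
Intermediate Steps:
U = 241/100 (U = 78*(1/50) + 68*(1/80) = 39/25 + 17/20 = 241/100 ≈ 2.4100)
U*I + 9 = (241/100)*7 + 9 = 1687/100 + 9 = 2587/100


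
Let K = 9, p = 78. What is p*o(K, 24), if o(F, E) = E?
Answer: 1872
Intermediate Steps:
p*o(K, 24) = 78*24 = 1872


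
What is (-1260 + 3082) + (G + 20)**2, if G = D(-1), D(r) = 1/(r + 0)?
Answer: 2183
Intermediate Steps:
D(r) = 1/r
G = -1 (G = 1/(-1) = -1)
(-1260 + 3082) + (G + 20)**2 = (-1260 + 3082) + (-1 + 20)**2 = 1822 + 19**2 = 1822 + 361 = 2183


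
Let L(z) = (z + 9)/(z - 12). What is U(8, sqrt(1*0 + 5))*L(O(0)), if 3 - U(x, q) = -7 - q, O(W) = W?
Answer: -15/2 - 3*sqrt(5)/4 ≈ -9.1770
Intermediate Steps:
U(x, q) = 10 + q (U(x, q) = 3 - (-7 - q) = 3 + (7 + q) = 10 + q)
L(z) = (9 + z)/(-12 + z)
U(8, sqrt(1*0 + 5))*L(O(0)) = (10 + sqrt(1*0 + 5))*((9 + 0)/(-12 + 0)) = (10 + sqrt(0 + 5))*(9/(-12)) = (10 + sqrt(5))*(-1/12*9) = (10 + sqrt(5))*(-3/4) = -15/2 - 3*sqrt(5)/4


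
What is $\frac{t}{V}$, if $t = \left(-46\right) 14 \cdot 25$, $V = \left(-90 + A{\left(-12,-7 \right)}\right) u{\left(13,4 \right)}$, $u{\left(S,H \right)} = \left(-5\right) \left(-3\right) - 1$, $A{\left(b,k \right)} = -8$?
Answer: $\frac{575}{49} \approx 11.735$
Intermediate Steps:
$u{\left(S,H \right)} = 14$ ($u{\left(S,H \right)} = 15 - 1 = 14$)
$V = -1372$ ($V = \left(-90 - 8\right) 14 = \left(-98\right) 14 = -1372$)
$t = -16100$ ($t = \left(-644\right) 25 = -16100$)
$\frac{t}{V} = - \frac{16100}{-1372} = \left(-16100\right) \left(- \frac{1}{1372}\right) = \frac{575}{49}$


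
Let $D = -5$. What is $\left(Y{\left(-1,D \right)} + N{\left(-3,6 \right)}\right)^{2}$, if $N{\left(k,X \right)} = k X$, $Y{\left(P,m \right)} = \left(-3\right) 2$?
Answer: $576$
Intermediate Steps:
$Y{\left(P,m \right)} = -6$
$N{\left(k,X \right)} = X k$
$\left(Y{\left(-1,D \right)} + N{\left(-3,6 \right)}\right)^{2} = \left(-6 + 6 \left(-3\right)\right)^{2} = \left(-6 - 18\right)^{2} = \left(-24\right)^{2} = 576$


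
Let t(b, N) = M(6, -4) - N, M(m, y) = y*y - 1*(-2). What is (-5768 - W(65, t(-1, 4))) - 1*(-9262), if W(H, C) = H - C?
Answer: 3443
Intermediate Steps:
M(m, y) = 2 + y² (M(m, y) = y² + 2 = 2 + y²)
t(b, N) = 18 - N (t(b, N) = (2 + (-4)²) - N = (2 + 16) - N = 18 - N)
(-5768 - W(65, t(-1, 4))) - 1*(-9262) = (-5768 - (65 - (18 - 1*4))) - 1*(-9262) = (-5768 - (65 - (18 - 4))) + 9262 = (-5768 - (65 - 1*14)) + 9262 = (-5768 - (65 - 14)) + 9262 = (-5768 - 1*51) + 9262 = (-5768 - 51) + 9262 = -5819 + 9262 = 3443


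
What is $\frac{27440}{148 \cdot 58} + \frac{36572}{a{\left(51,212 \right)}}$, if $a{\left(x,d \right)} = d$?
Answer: $\frac{9992229}{56869} \approx 175.71$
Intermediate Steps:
$\frac{27440}{148 \cdot 58} + \frac{36572}{a{\left(51,212 \right)}} = \frac{27440}{148 \cdot 58} + \frac{36572}{212} = \frac{27440}{8584} + 36572 \cdot \frac{1}{212} = 27440 \cdot \frac{1}{8584} + \frac{9143}{53} = \frac{3430}{1073} + \frac{9143}{53} = \frac{9992229}{56869}$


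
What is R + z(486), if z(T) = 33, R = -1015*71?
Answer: -72032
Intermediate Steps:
R = -72065
R + z(486) = -72065 + 33 = -72032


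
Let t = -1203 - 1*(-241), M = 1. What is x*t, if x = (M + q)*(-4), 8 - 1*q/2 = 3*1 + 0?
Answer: 42328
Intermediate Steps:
q = 10 (q = 16 - 2*(3*1 + 0) = 16 - 2*(3 + 0) = 16 - 2*3 = 16 - 6 = 10)
x = -44 (x = (1 + 10)*(-4) = 11*(-4) = -44)
t = -962 (t = -1203 + 241 = -962)
x*t = -44*(-962) = 42328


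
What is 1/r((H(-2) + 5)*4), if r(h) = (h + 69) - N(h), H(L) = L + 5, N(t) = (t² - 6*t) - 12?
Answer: -1/719 ≈ -0.0013908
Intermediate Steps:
N(t) = -12 + t² - 6*t
H(L) = 5 + L
r(h) = 81 - h² + 7*h (r(h) = (h + 69) - (-12 + h² - 6*h) = (69 + h) + (12 - h² + 6*h) = 81 - h² + 7*h)
1/r((H(-2) + 5)*4) = 1/(81 - (((5 - 2) + 5)*4)² + 7*(((5 - 2) + 5)*4)) = 1/(81 - ((3 + 5)*4)² + 7*((3 + 5)*4)) = 1/(81 - (8*4)² + 7*(8*4)) = 1/(81 - 1*32² + 7*32) = 1/(81 - 1*1024 + 224) = 1/(81 - 1024 + 224) = 1/(-719) = -1/719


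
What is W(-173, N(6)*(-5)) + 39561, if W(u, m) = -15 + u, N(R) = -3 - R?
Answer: 39373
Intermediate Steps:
W(-173, N(6)*(-5)) + 39561 = (-15 - 173) + 39561 = -188 + 39561 = 39373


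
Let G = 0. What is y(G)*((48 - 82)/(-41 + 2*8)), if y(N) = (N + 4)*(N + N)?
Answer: 0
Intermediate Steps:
y(N) = 2*N*(4 + N) (y(N) = (4 + N)*(2*N) = 2*N*(4 + N))
y(G)*((48 - 82)/(-41 + 2*8)) = (2*0*(4 + 0))*((48 - 82)/(-41 + 2*8)) = (2*0*4)*(-34/(-41 + 16)) = 0*(-34/(-25)) = 0*(-34*(-1/25)) = 0*(34/25) = 0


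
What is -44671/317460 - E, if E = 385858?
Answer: -11135865941/28860 ≈ -3.8586e+5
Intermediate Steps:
-44671/317460 - E = -44671/317460 - 1*385858 = -44671*1/317460 - 385858 = -4061/28860 - 385858 = -11135865941/28860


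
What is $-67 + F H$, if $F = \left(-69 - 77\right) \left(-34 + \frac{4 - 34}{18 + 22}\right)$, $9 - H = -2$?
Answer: $\frac{111483}{2} \approx 55742.0$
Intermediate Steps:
$H = 11$ ($H = 9 - -2 = 9 + 2 = 11$)
$F = \frac{10147}{2}$ ($F = - 146 \left(-34 - \frac{30}{40}\right) = - 146 \left(-34 - \frac{3}{4}\right) = \left(-146\right) \left(- \frac{139}{4}\right) = \frac{10147}{2} \approx 5073.5$)
$-67 + F H = -67 + \frac{10147}{2} \cdot 11 = -67 + \frac{111617}{2} = \frac{111483}{2}$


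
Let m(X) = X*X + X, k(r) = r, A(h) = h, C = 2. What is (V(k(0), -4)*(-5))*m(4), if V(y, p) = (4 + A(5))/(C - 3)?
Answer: 900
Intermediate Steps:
V(y, p) = -9 (V(y, p) = (4 + 5)/(2 - 3) = 9/(-1) = 9*(-1) = -9)
m(X) = X + X² (m(X) = X² + X = X + X²)
(V(k(0), -4)*(-5))*m(4) = (-9*(-5))*(4*(1 + 4)) = 45*(4*5) = 45*20 = 900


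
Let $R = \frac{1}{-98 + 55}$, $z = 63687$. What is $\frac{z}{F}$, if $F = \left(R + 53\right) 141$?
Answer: $\frac{912847}{107066} \approx 8.526$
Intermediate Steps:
$R = - \frac{1}{43}$ ($R = \frac{1}{-43} = - \frac{1}{43} \approx -0.023256$)
$F = \frac{321198}{43}$ ($F = \left(- \frac{1}{43} + 53\right) 141 = \frac{2278}{43} \cdot 141 = \frac{321198}{43} \approx 7469.7$)
$\frac{z}{F} = \frac{63687}{\frac{321198}{43}} = 63687 \cdot \frac{43}{321198} = \frac{912847}{107066}$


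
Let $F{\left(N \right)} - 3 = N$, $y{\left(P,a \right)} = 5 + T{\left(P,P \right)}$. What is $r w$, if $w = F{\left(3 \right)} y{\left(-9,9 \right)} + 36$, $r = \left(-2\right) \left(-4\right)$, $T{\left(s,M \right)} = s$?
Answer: $96$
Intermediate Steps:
$y{\left(P,a \right)} = 5 + P$
$F{\left(N \right)} = 3 + N$
$r = 8$
$w = 12$ ($w = \left(3 + 3\right) \left(5 - 9\right) + 36 = 6 \left(-4\right) + 36 = -24 + 36 = 12$)
$r w = 8 \cdot 12 = 96$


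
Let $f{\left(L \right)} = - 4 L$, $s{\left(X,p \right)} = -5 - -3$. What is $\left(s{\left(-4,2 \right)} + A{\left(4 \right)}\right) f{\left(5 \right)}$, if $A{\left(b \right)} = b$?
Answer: $-40$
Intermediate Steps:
$s{\left(X,p \right)} = -2$ ($s{\left(X,p \right)} = -5 + 3 = -2$)
$\left(s{\left(-4,2 \right)} + A{\left(4 \right)}\right) f{\left(5 \right)} = \left(-2 + 4\right) \left(\left(-4\right) 5\right) = 2 \left(-20\right) = -40$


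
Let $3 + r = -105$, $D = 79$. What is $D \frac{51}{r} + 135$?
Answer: $\frac{3517}{36} \approx 97.694$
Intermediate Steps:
$r = -108$ ($r = -3 - 105 = -108$)
$D \frac{51}{r} + 135 = 79 \frac{51}{-108} + 135 = 79 \cdot 51 \left(- \frac{1}{108}\right) + 135 = 79 \left(- \frac{17}{36}\right) + 135 = - \frac{1343}{36} + 135 = \frac{3517}{36}$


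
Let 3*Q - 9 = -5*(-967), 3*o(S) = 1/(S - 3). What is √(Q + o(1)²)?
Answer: √58129/6 ≈ 40.183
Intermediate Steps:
o(S) = 1/(3*(-3 + S)) (o(S) = 1/(3*(S - 3)) = 1/(3*(-3 + S)))
Q = 4844/3 (Q = 3 + (-5*(-967))/3 = 3 + (⅓)*4835 = 3 + 4835/3 = 4844/3 ≈ 1614.7)
√(Q + o(1)²) = √(4844/3 + (1/(3*(-3 + 1)))²) = √(4844/3 + ((⅓)/(-2))²) = √(4844/3 + ((⅓)*(-½))²) = √(4844/3 + (-⅙)²) = √(4844/3 + 1/36) = √(58129/36) = √58129/6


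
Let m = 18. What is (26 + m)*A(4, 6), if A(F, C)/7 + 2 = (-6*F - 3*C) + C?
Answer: -11704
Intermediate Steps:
A(F, C) = -14 - 42*F - 14*C (A(F, C) = -14 + 7*((-6*F - 3*C) + C) = -14 + 7*(-6*F - 2*C) = -14 + (-42*F - 14*C) = -14 - 42*F - 14*C)
(26 + m)*A(4, 6) = (26 + 18)*(-14 - 42*4 - 14*6) = 44*(-14 - 168 - 84) = 44*(-266) = -11704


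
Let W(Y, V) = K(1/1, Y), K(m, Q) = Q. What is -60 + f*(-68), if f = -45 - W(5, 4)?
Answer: 3340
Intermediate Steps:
W(Y, V) = Y
f = -50 (f = -45 - 1*5 = -45 - 5 = -50)
-60 + f*(-68) = -60 - 50*(-68) = -60 + 3400 = 3340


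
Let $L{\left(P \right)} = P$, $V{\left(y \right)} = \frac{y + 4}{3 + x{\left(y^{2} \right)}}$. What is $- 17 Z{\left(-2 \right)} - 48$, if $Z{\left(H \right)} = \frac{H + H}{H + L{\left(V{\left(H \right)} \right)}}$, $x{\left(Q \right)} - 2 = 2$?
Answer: $- \frac{263}{3} \approx -87.667$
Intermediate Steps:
$x{\left(Q \right)} = 4$ ($x{\left(Q \right)} = 2 + 2 = 4$)
$V{\left(y \right)} = \frac{4}{7} + \frac{y}{7}$ ($V{\left(y \right)} = \frac{y + 4}{3 + 4} = \frac{4 + y}{7} = \left(4 + y\right) \frac{1}{7} = \frac{4}{7} + \frac{y}{7}$)
$Z{\left(H \right)} = \frac{2 H}{\frac{4}{7} + \frac{8 H}{7}}$ ($Z{\left(H \right)} = \frac{H + H}{H + \left(\frac{4}{7} + \frac{H}{7}\right)} = \frac{2 H}{\frac{4}{7} + \frac{8 H}{7}}$)
$- 17 Z{\left(-2 \right)} - 48 = - 17 \cdot \frac{7}{2} \left(-2\right) \frac{1}{1 + 2 \left(-2\right)} - 48 = - 17 \cdot \frac{7}{2} \left(-2\right) \frac{1}{1 - 4} - 48 = - 17 \cdot \frac{7}{2} \left(-2\right) \frac{1}{-3} - 48 = - 17 \cdot \frac{7}{2} \left(-2\right) \left(- \frac{1}{3}\right) - 48 = \left(-17\right) \frac{7}{3} - 48 = - \frac{119}{3} - 48 = - \frac{263}{3}$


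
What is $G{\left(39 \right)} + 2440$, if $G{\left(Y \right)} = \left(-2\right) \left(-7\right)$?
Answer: $2454$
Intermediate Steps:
$G{\left(Y \right)} = 14$
$G{\left(39 \right)} + 2440 = 14 + 2440 = 2454$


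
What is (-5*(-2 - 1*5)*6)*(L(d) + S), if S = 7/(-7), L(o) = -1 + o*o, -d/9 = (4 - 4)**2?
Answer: -420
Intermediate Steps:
d = 0 (d = -9*(4 - 4)**2 = -9*0**2 = -9*0 = 0)
L(o) = -1 + o**2
S = -1 (S = 7*(-1/7) = -1)
(-5*(-2 - 1*5)*6)*(L(d) + S) = (-5*(-2 - 1*5)*6)*((-1 + 0**2) - 1) = (-5*(-2 - 5)*6)*((-1 + 0) - 1) = (-5*(-7)*6)*(-1 - 1) = (35*6)*(-2) = 210*(-2) = -420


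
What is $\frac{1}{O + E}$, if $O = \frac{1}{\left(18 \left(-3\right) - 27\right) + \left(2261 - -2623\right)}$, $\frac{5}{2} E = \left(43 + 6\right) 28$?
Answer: $\frac{24015}{13179437} \approx 0.0018222$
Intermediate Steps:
$E = \frac{2744}{5}$ ($E = \frac{2 \left(43 + 6\right) 28}{5} = \frac{2 \cdot 49 \cdot 28}{5} = \frac{2}{5} \cdot 1372 = \frac{2744}{5} \approx 548.8$)
$O = \frac{1}{4803}$ ($O = \frac{1}{\left(-54 - 27\right) + \left(2261 + 2623\right)} = \frac{1}{-81 + 4884} = \frac{1}{4803} \approx 0.0002082$)
$\frac{1}{O + E} = \frac{1}{\frac{1}{4803} + \frac{2744}{5}} = \frac{1}{\frac{13179437}{24015}} = \frac{24015}{13179437}$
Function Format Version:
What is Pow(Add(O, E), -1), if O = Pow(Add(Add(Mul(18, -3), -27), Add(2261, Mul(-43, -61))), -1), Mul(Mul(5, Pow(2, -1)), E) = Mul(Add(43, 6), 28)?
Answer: Rational(24015, 13179437) ≈ 0.0018222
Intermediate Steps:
E = Rational(2744, 5) (E = Mul(Rational(2, 5), Mul(Add(43, 6), 28)) = Mul(Rational(2, 5), Mul(49, 28)) = Mul(Rational(2, 5), 1372) = Rational(2744, 5) ≈ 548.80)
O = Rational(1, 4803) (O = Pow(Add(Add(-54, -27), Add(2261, 2623)), -1) = Pow(Add(-81, 4884), -1) = Pow(4803, -1) = Rational(1, 4803) ≈ 0.00020820)
Pow(Add(O, E), -1) = Pow(Add(Rational(1, 4803), Rational(2744, 5)), -1) = Pow(Rational(13179437, 24015), -1) = Rational(24015, 13179437)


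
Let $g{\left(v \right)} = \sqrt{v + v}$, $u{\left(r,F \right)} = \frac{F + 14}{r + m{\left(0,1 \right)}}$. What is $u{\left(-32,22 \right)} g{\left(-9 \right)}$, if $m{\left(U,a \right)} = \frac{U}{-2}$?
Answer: $- \frac{27 i \sqrt{2}}{8} \approx - 4.773 i$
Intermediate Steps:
$m{\left(U,a \right)} = - \frac{U}{2}$ ($m{\left(U,a \right)} = U \left(- \frac{1}{2}\right) = - \frac{U}{2}$)
$u{\left(r,F \right)} = \frac{14 + F}{r}$ ($u{\left(r,F \right)} = \frac{F + 14}{r - 0} = \frac{14 + F}{r + 0} = \frac{14 + F}{r}$)
$g{\left(v \right)} = \sqrt{2} \sqrt{v}$ ($g{\left(v \right)} = \sqrt{2 v} = \sqrt{2} \sqrt{v}$)
$u{\left(-32,22 \right)} g{\left(-9 \right)} = \frac{14 + 22}{-32} \sqrt{2} \sqrt{-9} = \left(- \frac{1}{32}\right) 36 \sqrt{2} \cdot 3 i = - \frac{9 \cdot 3 i \sqrt{2}}{8} = - \frac{27 i \sqrt{2}}{8}$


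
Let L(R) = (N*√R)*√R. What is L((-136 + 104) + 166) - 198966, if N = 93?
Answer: -186504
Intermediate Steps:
L(R) = 93*R (L(R) = (93*√R)*√R = 93*R)
L((-136 + 104) + 166) - 198966 = 93*((-136 + 104) + 166) - 198966 = 93*(-32 + 166) - 198966 = 93*134 - 198966 = 12462 - 198966 = -186504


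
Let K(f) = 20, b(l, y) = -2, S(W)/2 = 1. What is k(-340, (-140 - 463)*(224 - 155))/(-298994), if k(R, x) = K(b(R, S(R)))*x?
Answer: 416070/149497 ≈ 2.7831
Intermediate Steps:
S(W) = 2 (S(W) = 2*1 = 2)
k(R, x) = 20*x
k(-340, (-140 - 463)*(224 - 155))/(-298994) = (20*((-140 - 463)*(224 - 155)))/(-298994) = (20*(-603*69))*(-1/298994) = (20*(-41607))*(-1/298994) = -832140*(-1/298994) = 416070/149497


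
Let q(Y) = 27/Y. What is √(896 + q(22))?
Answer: √434258/22 ≈ 29.954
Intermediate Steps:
√(896 + q(22)) = √(896 + 27/22) = √(19739/22) = √434258/22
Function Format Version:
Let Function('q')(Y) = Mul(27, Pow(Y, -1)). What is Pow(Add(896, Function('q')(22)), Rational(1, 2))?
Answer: Mul(Rational(1, 22), Pow(434258, Rational(1, 2))) ≈ 29.954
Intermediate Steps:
Pow(Add(896, Function('q')(22)), Rational(1, 2)) = Pow(Add(896, Mul(27, Pow(22, -1))), Rational(1, 2)) = Pow(Add(896, Mul(27, Rational(1, 22))), Rational(1, 2)) = Pow(Add(896, Rational(27, 22)), Rational(1, 2)) = Pow(Rational(19739, 22), Rational(1, 2)) = Mul(Rational(1, 22), Pow(434258, Rational(1, 2)))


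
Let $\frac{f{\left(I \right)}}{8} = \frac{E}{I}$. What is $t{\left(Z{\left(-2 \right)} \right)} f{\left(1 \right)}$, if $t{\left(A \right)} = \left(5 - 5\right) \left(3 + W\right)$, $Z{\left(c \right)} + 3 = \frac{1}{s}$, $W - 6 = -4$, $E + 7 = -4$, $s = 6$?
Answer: $0$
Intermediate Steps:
$E = -11$ ($E = -7 - 4 = -11$)
$W = 2$ ($W = 6 - 4 = 2$)
$f{\left(I \right)} = - \frac{88}{I}$ ($f{\left(I \right)} = 8 \left(- \frac{11}{I}\right) = - \frac{88}{I}$)
$Z{\left(c \right)} = - \frac{17}{6}$ ($Z{\left(c \right)} = -3 + \frac{1}{6} = - \frac{17}{6}$)
$t{\left(A \right)} = 0$ ($t{\left(A \right)} = \left(5 - 5\right) \left(3 + 2\right) = 0 \cdot 5 = 0$)
$t{\left(Z{\left(-2 \right)} \right)} f{\left(1 \right)} = 0 \left(- \frac{88}{1}\right) = 0 \left(\left(-88\right) 1\right) = 0 \left(-88\right) = 0$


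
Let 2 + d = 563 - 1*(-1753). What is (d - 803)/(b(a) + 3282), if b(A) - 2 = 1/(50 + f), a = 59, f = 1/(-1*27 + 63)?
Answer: 2721311/5914520 ≈ 0.46011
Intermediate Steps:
f = 1/36 (f = 1/(-27 + 63) = 1/36 ≈ 0.027778)
d = 2314 (d = -2 + (563 - 1*(-1753)) = -2 + (563 + 1753) = -2 + 2316 = 2314)
b(A) = 3638/1801 (b(A) = 2 + 1/(50 + 1/36) = 2 + 1/(1801/36) = 2 + 36/1801 = 3638/1801)
(d - 803)/(b(a) + 3282) = (2314 - 803)/(3638/1801 + 3282) = 1511/(5914520/1801) = 1511*(1801/5914520) = 2721311/5914520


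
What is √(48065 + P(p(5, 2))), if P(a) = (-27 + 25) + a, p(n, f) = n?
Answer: 2*√12017 ≈ 219.24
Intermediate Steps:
P(a) = -2 + a
√(48065 + P(p(5, 2))) = √(48065 + (-2 + 5)) = √(48065 + 3) = √48068 = 2*√12017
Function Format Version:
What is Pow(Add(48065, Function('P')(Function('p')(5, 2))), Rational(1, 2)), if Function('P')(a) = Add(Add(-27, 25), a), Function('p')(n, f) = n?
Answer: Mul(2, Pow(12017, Rational(1, 2))) ≈ 219.24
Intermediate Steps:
Function('P')(a) = Add(-2, a)
Pow(Add(48065, Function('P')(Function('p')(5, 2))), Rational(1, 2)) = Pow(Add(48065, Add(-2, 5)), Rational(1, 2)) = Pow(Add(48065, 3), Rational(1, 2)) = Pow(48068, Rational(1, 2)) = Mul(2, Pow(12017, Rational(1, 2)))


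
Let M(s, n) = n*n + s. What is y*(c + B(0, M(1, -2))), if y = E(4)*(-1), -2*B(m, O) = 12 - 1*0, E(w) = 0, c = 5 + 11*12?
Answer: 0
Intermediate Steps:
c = 137 (c = 5 + 132 = 137)
M(s, n) = s + n**2 (M(s, n) = n**2 + s = s + n**2)
B(m, O) = -6 (B(m, O) = -(12 - 1*0)/2 = -(12 + 0)/2 = -1/2*12 = -6)
y = 0 (y = 0*(-1) = 0)
y*(c + B(0, M(1, -2))) = 0*(137 - 6) = 0*131 = 0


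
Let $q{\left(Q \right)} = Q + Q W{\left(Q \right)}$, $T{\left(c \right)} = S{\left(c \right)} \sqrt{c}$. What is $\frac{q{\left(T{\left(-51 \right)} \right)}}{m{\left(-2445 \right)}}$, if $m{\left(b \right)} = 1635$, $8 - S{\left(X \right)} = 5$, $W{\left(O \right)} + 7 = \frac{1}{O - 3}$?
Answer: $\frac{- 918 i + 19 \sqrt{51}}{1635 \left(i + \sqrt{51}\right)} \approx 0.00059986 - 0.078705 i$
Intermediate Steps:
$W{\left(O \right)} = -7 + \frac{1}{-3 + O}$ ($W{\left(O \right)} = -7 + \frac{1}{O - 3} = -7 + \frac{1}{-3 + O}$)
$S{\left(X \right)} = 3$ ($S{\left(X \right)} = 8 - 5 = 3$)
$T{\left(c \right)} = 3 \sqrt{c}$
$q{\left(Q \right)} = Q + \frac{Q \left(22 - 7 Q\right)}{-3 + Q}$ ($q{\left(Q \right)} = Q + Q \frac{22 - 7 Q}{-3 + Q} = Q + \frac{Q \left(22 - 7 Q\right)}{-3 + Q}$)
$\frac{q{\left(T{\left(-51 \right)} \right)}}{m{\left(-2445 \right)}} = \frac{3 \sqrt{-51} \frac{1}{-3 + 3 \sqrt{-51}} \left(19 - 6 \cdot 3 \sqrt{-51}\right)}{1635} = \frac{3 i \sqrt{51} \left(19 - 6 \cdot 3 i \sqrt{51}\right)}{-3 + 3 i \sqrt{51}} \cdot \frac{1}{1635} = \frac{3 i \sqrt{51} \left(19 - 18 i \sqrt{51}\right)}{-3 + 3 i \sqrt{51}} \cdot \frac{1}{1635} = \frac{i \sqrt{51} \left(19 - 18 i \sqrt{51}\right)}{545 \left(-3 + 3 i \sqrt{51}\right)}$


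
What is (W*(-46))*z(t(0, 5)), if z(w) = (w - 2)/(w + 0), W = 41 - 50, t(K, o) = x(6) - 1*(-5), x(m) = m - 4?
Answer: 2070/7 ≈ 295.71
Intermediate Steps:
x(m) = -4 + m
t(K, o) = 7 (t(K, o) = (-4 + 6) - 1*(-5) = 2 + 5 = 7)
W = -9
z(w) = (-2 + w)/w
(W*(-46))*z(t(0, 5)) = (-9*(-46))*((-2 + 7)/7) = 414*((⅐)*5) = 414*(5/7) = 2070/7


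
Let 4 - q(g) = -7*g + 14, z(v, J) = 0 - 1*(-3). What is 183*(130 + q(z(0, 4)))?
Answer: 25803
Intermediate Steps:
z(v, J) = 3 (z(v, J) = 0 + 3 = 3)
q(g) = -10 + 7*g (q(g) = 4 - (-7*g + 14) = 4 - (14 - 7*g) = 4 + (-14 + 7*g) = -10 + 7*g)
183*(130 + q(z(0, 4))) = 183*(130 + (-10 + 7*3)) = 183*(130 + (-10 + 21)) = 183*(130 + 11) = 183*141 = 25803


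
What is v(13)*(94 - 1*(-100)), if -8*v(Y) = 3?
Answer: -291/4 ≈ -72.750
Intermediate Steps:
v(Y) = -3/8 (v(Y) = -⅛*3 = -3/8)
v(13)*(94 - 1*(-100)) = -3*(94 - 1*(-100))/8 = -3*(94 + 100)/8 = -3/8*194 = -291/4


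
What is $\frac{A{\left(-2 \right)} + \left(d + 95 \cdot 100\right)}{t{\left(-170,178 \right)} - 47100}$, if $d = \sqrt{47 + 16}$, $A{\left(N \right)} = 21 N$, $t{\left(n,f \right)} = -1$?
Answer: $- \frac{9458}{47101} - \frac{3 \sqrt{7}}{47101} \approx -0.20097$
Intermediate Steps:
$d = 3 \sqrt{7}$ ($d = \sqrt{63} = 3 \sqrt{7} \approx 7.9373$)
$\frac{A{\left(-2 \right)} + \left(d + 95 \cdot 100\right)}{t{\left(-170,178 \right)} - 47100} = \frac{21 \left(-2\right) + \left(3 \sqrt{7} + 95 \cdot 100\right)}{-1 - 47100} = \frac{-42 + \left(3 \sqrt{7} + 9500\right)}{-47101} = \left(-42 + \left(9500 + 3 \sqrt{7}\right)\right) \left(- \frac{1}{47101}\right) = \left(9458 + 3 \sqrt{7}\right) \left(- \frac{1}{47101}\right) = - \frac{9458}{47101} - \frac{3 \sqrt{7}}{47101}$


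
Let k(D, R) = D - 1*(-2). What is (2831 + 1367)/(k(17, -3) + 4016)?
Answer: 4198/4035 ≈ 1.0404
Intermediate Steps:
k(D, R) = 2 + D (k(D, R) = D + 2 = 2 + D)
(2831 + 1367)/(k(17, -3) + 4016) = (2831 + 1367)/((2 + 17) + 4016) = 4198/(19 + 4016) = 4198/4035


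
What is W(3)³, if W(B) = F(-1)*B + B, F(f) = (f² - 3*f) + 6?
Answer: 35937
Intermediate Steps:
F(f) = 6 + f² - 3*f
W(B) = 11*B (W(B) = (6 + (-1)² - 3*(-1))*B + B = (6 + 1 + 3)*B + B = 10*B + B = 11*B)
W(3)³ = (11*3)³ = 33³ = 35937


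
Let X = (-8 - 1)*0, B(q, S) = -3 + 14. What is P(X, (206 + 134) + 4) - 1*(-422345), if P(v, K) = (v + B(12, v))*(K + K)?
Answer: 429913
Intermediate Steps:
B(q, S) = 11
X = 0 (X = -9*0 = 0)
P(v, K) = 2*K*(11 + v) (P(v, K) = (v + 11)*(K + K) = (11 + v)*(2*K) = 2*K*(11 + v))
P(X, (206 + 134) + 4) - 1*(-422345) = 2*((206 + 134) + 4)*(11 + 0) - 1*(-422345) = 2*(340 + 4)*11 + 422345 = 2*344*11 + 422345 = 7568 + 422345 = 429913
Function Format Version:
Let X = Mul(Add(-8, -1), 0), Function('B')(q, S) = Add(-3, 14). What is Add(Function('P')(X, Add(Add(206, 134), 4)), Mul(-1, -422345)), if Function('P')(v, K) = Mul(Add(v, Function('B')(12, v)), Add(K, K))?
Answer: 429913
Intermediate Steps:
Function('B')(q, S) = 11
X = 0 (X = Mul(-9, 0) = 0)
Function('P')(v, K) = Mul(2, K, Add(11, v)) (Function('P')(v, K) = Mul(Add(v, 11), Add(K, K)) = Mul(Add(11, v), Mul(2, K)) = Mul(2, K, Add(11, v)))
Add(Function('P')(X, Add(Add(206, 134), 4)), Mul(-1, -422345)) = Add(Mul(2, Add(Add(206, 134), 4), Add(11, 0)), Mul(-1, -422345)) = Add(Mul(2, Add(340, 4), 11), 422345) = Add(Mul(2, 344, 11), 422345) = Add(7568, 422345) = 429913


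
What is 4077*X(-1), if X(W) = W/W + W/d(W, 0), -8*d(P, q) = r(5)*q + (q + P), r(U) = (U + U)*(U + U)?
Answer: -28539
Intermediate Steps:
r(U) = 4*U**2 (r(U) = (2*U)*(2*U) = 4*U**2)
d(P, q) = -101*q/8 - P/8 (d(P, q) = -((4*5**2)*q + (q + P))/8 = -((4*25)*q + (P + q))/8 = -(100*q + (P + q))/8 = -(P + 101*q)/8 = -101*q/8 - P/8)
X(W) = -7 (X(W) = W/W + W/(-101/8*0 - W/8) = 1 + W/(0 - W/8) = 1 + W/((-W/8)) = 1 + W*(-8/W) = 1 - 8 = -7)
4077*X(-1) = 4077*(-7) = -28539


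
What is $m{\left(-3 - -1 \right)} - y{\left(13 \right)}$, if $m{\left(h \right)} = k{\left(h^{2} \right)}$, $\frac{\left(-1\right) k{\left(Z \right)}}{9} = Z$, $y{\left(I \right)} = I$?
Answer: $-49$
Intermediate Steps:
$k{\left(Z \right)} = - 9 Z$
$m{\left(h \right)} = - 9 h^{2}$
$m{\left(-3 - -1 \right)} - y{\left(13 \right)} = - 9 \left(-3 - -1\right)^{2} - 13 = - 9 \left(-3 + 1\right)^{2} - 13 = - 9 \left(-2\right)^{2} - 13 = \left(-9\right) 4 - 13 = -36 - 13 = -49$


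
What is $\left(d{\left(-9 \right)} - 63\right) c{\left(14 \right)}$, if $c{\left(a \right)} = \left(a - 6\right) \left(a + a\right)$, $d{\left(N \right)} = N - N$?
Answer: $-14112$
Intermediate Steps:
$d{\left(N \right)} = 0$
$c{\left(a \right)} = 2 a \left(-6 + a\right)$ ($c{\left(a \right)} = \left(-6 + a\right) 2 a = 2 a \left(-6 + a\right)$)
$\left(d{\left(-9 \right)} - 63\right) c{\left(14 \right)} = \left(0 - 63\right) 2 \cdot 14 \left(-6 + 14\right) = \left(0 - 63\right) 2 \cdot 14 \cdot 8 = \left(-63\right) 224 = -14112$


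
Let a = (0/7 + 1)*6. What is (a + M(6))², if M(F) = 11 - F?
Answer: 121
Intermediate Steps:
a = 6 (a = (0*(⅐) + 1)*6 = (0 + 1)*6 = 1*6 = 6)
(a + M(6))² = (6 + (11 - 1*6))² = (6 + (11 - 6))² = (6 + 5)² = 11² = 121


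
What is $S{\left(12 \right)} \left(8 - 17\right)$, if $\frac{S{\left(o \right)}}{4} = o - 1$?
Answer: $-396$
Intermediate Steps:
$S{\left(o \right)} = -4 + 4 o$ ($S{\left(o \right)} = 4 \left(o - 1\right) = 4 \left(-1 + o\right) = -4 + 4 o$)
$S{\left(12 \right)} \left(8 - 17\right) = \left(-4 + 4 \cdot 12\right) \left(8 - 17\right) = \left(-4 + 48\right) \left(-9\right) = 44 \left(-9\right) = -396$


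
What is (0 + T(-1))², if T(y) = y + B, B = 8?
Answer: 49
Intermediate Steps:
T(y) = 8 + y (T(y) = y + 8 = 8 + y)
(0 + T(-1))² = (0 + (8 - 1))² = (0 + 7)² = 7² = 49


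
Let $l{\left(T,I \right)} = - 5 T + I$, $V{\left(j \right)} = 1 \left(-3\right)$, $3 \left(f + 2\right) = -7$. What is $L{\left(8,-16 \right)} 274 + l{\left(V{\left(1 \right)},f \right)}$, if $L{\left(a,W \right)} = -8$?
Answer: $- \frac{6544}{3} \approx -2181.3$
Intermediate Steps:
$f = - \frac{13}{3}$ ($f = -2 + \frac{1}{3} \left(-7\right) = -2 - \frac{7}{3} = - \frac{13}{3} \approx -4.3333$)
$V{\left(j \right)} = -3$
$l{\left(T,I \right)} = I - 5 T$
$L{\left(8,-16 \right)} 274 + l{\left(V{\left(1 \right)},f \right)} = \left(-8\right) 274 - - \frac{32}{3} = -2192 + \left(- \frac{13}{3} + 15\right) = -2192 + \frac{32}{3} = - \frac{6544}{3}$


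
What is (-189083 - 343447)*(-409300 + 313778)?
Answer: 50868330660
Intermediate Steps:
(-189083 - 343447)*(-409300 + 313778) = -532530*(-95522) = 50868330660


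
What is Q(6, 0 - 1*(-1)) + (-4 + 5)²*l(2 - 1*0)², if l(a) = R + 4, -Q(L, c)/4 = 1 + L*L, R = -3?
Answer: -147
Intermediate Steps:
Q(L, c) = -4 - 4*L² (Q(L, c) = -4*(1 + L*L) = -4*(1 + L²) = -4 - 4*L²)
l(a) = 1 (l(a) = -3 + 4 = 1)
Q(6, 0 - 1*(-1)) + (-4 + 5)²*l(2 - 1*0)² = (-4 - 4*6²) + (-4 + 5)²*1² = (-4 - 4*36) + 1²*1 = (-4 - 144) + 1*1 = -148 + 1 = -147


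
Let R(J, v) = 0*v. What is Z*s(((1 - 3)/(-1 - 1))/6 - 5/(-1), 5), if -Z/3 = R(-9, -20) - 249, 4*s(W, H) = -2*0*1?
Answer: 0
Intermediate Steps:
R(J, v) = 0
s(W, H) = 0 (s(W, H) = (-2*0*1)/4 = (0*1)/4 = (¼)*0 = 0)
Z = 747 (Z = -3*(0 - 249) = -3*(-249) = 747)
Z*s(((1 - 3)/(-1 - 1))/6 - 5/(-1), 5) = 747*0 = 0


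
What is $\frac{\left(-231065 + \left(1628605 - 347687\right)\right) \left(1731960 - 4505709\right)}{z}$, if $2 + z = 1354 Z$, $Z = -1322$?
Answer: $\frac{2912028708897}{1789990} \approx 1.6268 \cdot 10^{6}$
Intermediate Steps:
$z = -1789990$ ($z = -2 + 1354 \left(-1322\right) = -2 - 1789988 = -1789990$)
$\frac{\left(-231065 + \left(1628605 - 347687\right)\right) \left(1731960 - 4505709\right)}{z} = \frac{\left(-231065 + \left(1628605 - 347687\right)\right) \left(1731960 - 4505709\right)}{-1789990} = \left(-231065 + 1280918\right) \left(-2773749\right) \left(- \frac{1}{1789990}\right) = 1049853 \left(-2773749\right) \left(- \frac{1}{1789990}\right) = \left(-2912028708897\right) \left(- \frac{1}{1789990}\right) = \frac{2912028708897}{1789990}$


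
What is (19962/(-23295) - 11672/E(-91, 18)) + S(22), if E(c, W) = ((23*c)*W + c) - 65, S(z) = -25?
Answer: -750483649/29374995 ≈ -25.548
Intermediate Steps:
E(c, W) = -65 + c + 23*W*c (E(c, W) = (23*W*c + c) - 65 = (c + 23*W*c) - 65 = -65 + c + 23*W*c)
(19962/(-23295) - 11672/E(-91, 18)) + S(22) = (19962/(-23295) - 11672/(-65 - 91 + 23*18*(-91))) - 25 = (19962*(-1/23295) - 11672/(-65 - 91 - 37674)) - 25 = (-6654/7765 - 11672/(-37830)) - 25 = (-6654/7765 - 11672*(-1/37830)) - 25 = (-6654/7765 + 5836/18915) - 25 = -16108774/29374995 - 25 = -750483649/29374995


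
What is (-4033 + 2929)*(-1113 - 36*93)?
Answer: 4924944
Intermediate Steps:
(-4033 + 2929)*(-1113 - 36*93) = -1104*(-1113 - 3348) = -1104*(-4461) = 4924944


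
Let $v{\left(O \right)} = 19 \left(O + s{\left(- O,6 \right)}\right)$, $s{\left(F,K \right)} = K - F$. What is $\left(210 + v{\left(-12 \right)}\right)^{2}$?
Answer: $17424$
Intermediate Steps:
$v{\left(O \right)} = 114 + 38 O$ ($v{\left(O \right)} = 19 \left(O - \left(-6 - O\right)\right) = 19 \left(O + \left(6 + O\right)\right) = 19 \left(6 + 2 O\right) = 114 + 38 O$)
$\left(210 + v{\left(-12 \right)}\right)^{2} = \left(210 + \left(114 + 38 \left(-12\right)\right)\right)^{2} = \left(210 + \left(114 - 456\right)\right)^{2} = \left(210 - 342\right)^{2} = \left(-132\right)^{2} = 17424$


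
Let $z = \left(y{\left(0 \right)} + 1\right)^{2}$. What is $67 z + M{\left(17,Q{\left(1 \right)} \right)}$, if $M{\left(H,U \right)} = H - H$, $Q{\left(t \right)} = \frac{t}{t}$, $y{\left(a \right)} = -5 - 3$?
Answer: $3283$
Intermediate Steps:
$y{\left(a \right)} = -8$
$Q{\left(t \right)} = 1$
$M{\left(H,U \right)} = 0$
$z = 49$ ($z = \left(-8 + 1\right)^{2} = \left(-7\right)^{2} = 49$)
$67 z + M{\left(17,Q{\left(1 \right)} \right)} = 67 \cdot 49 + 0 = 3283 + 0 = 3283$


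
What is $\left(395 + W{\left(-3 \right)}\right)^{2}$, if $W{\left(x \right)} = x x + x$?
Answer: $160801$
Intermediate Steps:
$W{\left(x \right)} = x + x^{2}$ ($W{\left(x \right)} = x^{2} + x = x + x^{2}$)
$\left(395 + W{\left(-3 \right)}\right)^{2} = \left(395 - 3 \left(1 - 3\right)\right)^{2} = \left(395 - -6\right)^{2} = \left(395 + 6\right)^{2} = 401^{2} = 160801$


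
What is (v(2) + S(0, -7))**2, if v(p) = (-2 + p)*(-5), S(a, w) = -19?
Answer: 361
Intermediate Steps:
v(p) = 10 - 5*p
(v(2) + S(0, -7))**2 = ((10 - 5*2) - 19)**2 = ((10 - 10) - 19)**2 = (0 - 19)**2 = (-19)**2 = 361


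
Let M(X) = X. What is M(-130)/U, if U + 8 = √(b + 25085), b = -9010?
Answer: -1040/16011 - 650*√643/16011 ≈ -1.0944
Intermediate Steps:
U = -8 + 5*√643 (U = -8 + √(-9010 + 25085) = -8 + √16075 = -8 + 5*√643 ≈ 118.79)
M(-130)/U = -130/(-8 + 5*√643)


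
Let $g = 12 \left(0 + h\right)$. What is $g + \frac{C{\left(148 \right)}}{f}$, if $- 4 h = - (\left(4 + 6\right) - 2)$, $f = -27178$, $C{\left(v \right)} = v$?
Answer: $\frac{326062}{13589} \approx 23.995$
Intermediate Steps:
$h = 2$ ($h = - \frac{\left(-1\right) \left(\left(4 + 6\right) - 2\right)}{4} = - \frac{\left(-1\right) \left(10 - 2\right)}{4} = - \frac{\left(-1\right) 8}{4} = \left(- \frac{1}{4}\right) \left(-8\right) = 2$)
$g = 24$ ($g = 12 \left(0 + 2\right) = 12 \cdot 2 = 24$)
$g + \frac{C{\left(148 \right)}}{f} = 24 + \frac{148}{-27178} = 24 + 148 \left(- \frac{1}{27178}\right) = 24 - \frac{74}{13589} = \frac{326062}{13589}$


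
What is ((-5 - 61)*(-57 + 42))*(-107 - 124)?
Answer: -228690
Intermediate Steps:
((-5 - 61)*(-57 + 42))*(-107 - 124) = -66*(-15)*(-231) = 990*(-231) = -228690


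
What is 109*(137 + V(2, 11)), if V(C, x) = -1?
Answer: 14824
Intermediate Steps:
109*(137 + V(2, 11)) = 109*(137 - 1) = 109*136 = 14824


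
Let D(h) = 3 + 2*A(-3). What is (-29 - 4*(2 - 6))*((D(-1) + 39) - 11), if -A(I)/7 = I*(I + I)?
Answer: 2873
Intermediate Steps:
A(I) = -14*I² (A(I) = -7*I*(I + I) = -7*I*2*I = -14*I²)
D(h) = -249 (D(h) = 3 + 2*(-14*(-3)²) = 3 + 2*(-14*9) = 3 + 2*(-126) = 3 - 252 = -249)
(-29 - 4*(2 - 6))*((D(-1) + 39) - 11) = (-29 - 4*(2 - 6))*((-249 + 39) - 11) = (-29 - 4*(-4))*(-210 - 11) = (-29 + 16)*(-221) = -13*(-221) = 2873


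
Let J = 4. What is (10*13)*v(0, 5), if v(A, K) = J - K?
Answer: -130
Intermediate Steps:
v(A, K) = 4 - K
(10*13)*v(0, 5) = (10*13)*(4 - 1*5) = 130*(4 - 5) = 130*(-1) = -130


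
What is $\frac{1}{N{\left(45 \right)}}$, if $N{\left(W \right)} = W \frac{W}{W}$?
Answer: $\frac{1}{45} \approx 0.022222$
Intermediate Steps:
$N{\left(W \right)} = W$ ($N{\left(W \right)} = W 1 = W$)
$\frac{1}{N{\left(45 \right)}} = \frac{1}{45}$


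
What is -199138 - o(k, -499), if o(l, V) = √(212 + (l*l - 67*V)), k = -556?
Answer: -199138 - √342781 ≈ -1.9972e+5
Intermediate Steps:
o(l, V) = √(212 + l² - 67*V) (o(l, V) = √(212 + (l² - 67*V)) = √(212 + l² - 67*V))
-199138 - o(k, -499) = -199138 - √(212 + (-556)² - 67*(-499)) = -199138 - √(212 + 309136 + 33433) = -199138 - √342781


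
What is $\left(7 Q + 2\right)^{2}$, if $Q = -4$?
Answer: $676$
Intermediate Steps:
$\left(7 Q + 2\right)^{2} = \left(7 \left(-4\right) + 2\right)^{2} = \left(-28 + 2\right)^{2} = \left(-26\right)^{2} = 676$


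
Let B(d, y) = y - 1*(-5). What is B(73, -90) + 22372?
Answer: 22287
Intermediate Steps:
B(d, y) = 5 + y (B(d, y) = y + 5 = 5 + y)
B(73, -90) + 22372 = (5 - 90) + 22372 = -85 + 22372 = 22287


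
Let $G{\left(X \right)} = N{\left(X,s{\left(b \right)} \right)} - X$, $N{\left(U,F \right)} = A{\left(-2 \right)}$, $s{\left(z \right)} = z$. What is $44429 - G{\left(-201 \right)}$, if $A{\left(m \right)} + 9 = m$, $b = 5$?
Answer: $44239$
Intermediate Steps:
$A{\left(m \right)} = -9 + m$
$N{\left(U,F \right)} = -11$ ($N{\left(U,F \right)} = -9 - 2 = -11$)
$G{\left(X \right)} = -11 - X$
$44429 - G{\left(-201 \right)} = 44429 - \left(-11 - -201\right) = 44429 - \left(-11 + 201\right) = 44429 - 190 = 44239$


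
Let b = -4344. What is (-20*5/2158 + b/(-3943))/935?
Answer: 4490026/3977954695 ≈ 0.0011287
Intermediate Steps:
(-20*5/2158 + b/(-3943))/935 = (-20*5/2158 - 4344/(-3943))/935 = (-100*1/2158 - 4344*(-1/3943))*(1/935) = (-50/1079 + 4344/3943)*(1/935) = (4490026/4254497)*(1/935) = 4490026/3977954695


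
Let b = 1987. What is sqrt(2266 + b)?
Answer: sqrt(4253) ≈ 65.215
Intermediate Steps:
sqrt(2266 + b) = sqrt(2266 + 1987) = sqrt(4253)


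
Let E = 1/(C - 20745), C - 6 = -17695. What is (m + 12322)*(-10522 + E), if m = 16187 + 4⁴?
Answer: -1057512665635/3494 ≈ -3.0267e+8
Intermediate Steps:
C = -17689 (C = 6 - 17695 = -17689)
E = -1/38434 (E = 1/(-17689 - 20745) = 1/(-38434) = -1/38434 ≈ -2.6019e-5)
m = 16443 (m = 16187 + 256 = 16443)
(m + 12322)*(-10522 + E) = (16443 + 12322)*(-10522 - 1/38434) = 28765*(-404402549/38434) = -1057512665635/3494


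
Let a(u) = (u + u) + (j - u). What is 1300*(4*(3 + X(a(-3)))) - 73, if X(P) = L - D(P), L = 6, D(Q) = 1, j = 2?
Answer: 41527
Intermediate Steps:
a(u) = 2 + u (a(u) = (u + u) + (2 - u) = 2*u + (2 - u) = 2 + u)
X(P) = 5 (X(P) = 6 - 1*1 = 6 - 1 = 5)
1300*(4*(3 + X(a(-3)))) - 73 = 1300*(4*(3 + 5)) - 73 = 1300*(4*8) - 73 = 1300*32 - 73 = 41600 - 73 = 41527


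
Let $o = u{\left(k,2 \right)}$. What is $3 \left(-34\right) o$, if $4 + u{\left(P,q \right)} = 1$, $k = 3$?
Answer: $306$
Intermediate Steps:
$u{\left(P,q \right)} = -3$ ($u{\left(P,q \right)} = -4 + 1 = -3$)
$o = -3$
$3 \left(-34\right) o = 3 \left(-34\right) \left(-3\right) = \left(-102\right) \left(-3\right) = 306$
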